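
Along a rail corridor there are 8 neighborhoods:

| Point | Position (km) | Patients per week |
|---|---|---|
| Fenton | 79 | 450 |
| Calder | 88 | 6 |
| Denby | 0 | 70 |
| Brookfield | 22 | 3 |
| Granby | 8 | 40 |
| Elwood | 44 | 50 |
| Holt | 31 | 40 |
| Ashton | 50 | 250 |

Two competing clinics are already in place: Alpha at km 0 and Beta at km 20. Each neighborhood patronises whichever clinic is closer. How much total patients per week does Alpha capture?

The indifferent point is the midpoint (0+20)/2 = 10; neighborhoods left of it (closer to Alpha at 0) go to Alpha, those right go to Beta.
  Denby at 0 (w=70) → Alpha
  Granby at 8 (w=40) → Alpha
  Brookfield at 22 (w=3) → Beta
  Holt at 31 (w=40) → Beta
  Elwood at 44 (w=50) → Beta
  Ashton at 50 (w=250) → Beta
  Fenton at 79 (w=450) → Beta
  Calder at 88 (w=6) → Beta
Alpha captures 110; Beta captures 799.

110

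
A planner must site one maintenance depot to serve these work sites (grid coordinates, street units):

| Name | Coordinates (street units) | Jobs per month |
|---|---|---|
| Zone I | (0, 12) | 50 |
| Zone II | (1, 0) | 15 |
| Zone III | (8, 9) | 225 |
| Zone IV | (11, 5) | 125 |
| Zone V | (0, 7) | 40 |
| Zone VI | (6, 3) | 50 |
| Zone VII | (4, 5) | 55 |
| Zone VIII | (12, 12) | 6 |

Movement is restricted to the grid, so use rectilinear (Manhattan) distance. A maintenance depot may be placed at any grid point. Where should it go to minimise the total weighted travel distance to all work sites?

(8, 7)

Manhattan distance separates: Σwᵢ(|x−xᵢ|+|y−yᵢ|) = Σwᵢ|x−xᵢ| + Σwᵢ|y−yᵢ|, so x and y are optimised independently as 1-D weighted medians.
Total weight W = 566; half = 283.
x-coordinate, sorted with cumulative weight:
  x=0 (Zone I, w=50) cum 50
  x=0 (Zone V, w=40) cum 90
  x=1 (Zone II, w=15) cum 105
  x=4 (Zone VII, w=55) cum 160
  x=6 (Zone VI, w=50) cum 210
  x=8 (Zone III, w=225) cum 435  ← median
  x=11 (Zone IV, w=125) cum 560
  x=12 (Zone VIII, w=6) cum 566
⇒ x* = 8
y-coordinate, sorted with cumulative weight:
  y=0 (Zone II, w=15) cum 15
  y=3 (Zone VI, w=50) cum 65
  y=5 (Zone IV, w=125) cum 190
  y=5 (Zone VII, w=55) cum 245
  y=7 (Zone V, w=40) cum 285  ← median
  y=9 (Zone III, w=225) cum 510
  y=12 (Zone I, w=50) cum 560
  y=12 (Zone VIII, w=6) cum 566
⇒ y* = 7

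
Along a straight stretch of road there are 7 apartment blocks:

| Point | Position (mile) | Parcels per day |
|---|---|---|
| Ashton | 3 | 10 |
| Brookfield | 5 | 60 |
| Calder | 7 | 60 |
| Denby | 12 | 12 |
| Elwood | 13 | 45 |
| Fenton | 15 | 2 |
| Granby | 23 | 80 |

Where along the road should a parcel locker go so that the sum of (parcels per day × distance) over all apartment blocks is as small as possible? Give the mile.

x = 12

For a sum of weighted absolute distances on a line, the optimum is the weighted median (not the mean). Total weight W = 269; half-weight = 134.5.
Sort by position and accumulate weight:
  mile 3 (Ashton, w=10) → cum 10
  mile 5 (Brookfield, w=60) → cum 70
  mile 7 (Calder, w=60) → cum 130
  mile 12 (Denby, w=12) → cum 142  ≥ 134.5 → median here
  mile 13 (Elwood, w=45) → cum 187
  mile 15 (Fenton, w=2) → cum 189
  mile 23 (Granby, w=80) → cum 269
Optimal location: mile 12.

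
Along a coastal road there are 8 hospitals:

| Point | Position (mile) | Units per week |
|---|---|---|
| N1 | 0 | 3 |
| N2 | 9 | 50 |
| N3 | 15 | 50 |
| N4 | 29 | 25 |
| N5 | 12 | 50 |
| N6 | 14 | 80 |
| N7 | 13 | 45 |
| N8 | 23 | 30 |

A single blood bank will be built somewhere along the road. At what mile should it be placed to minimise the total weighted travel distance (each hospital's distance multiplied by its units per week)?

x = 14

For a sum of weighted absolute distances on a line, the optimum is the weighted median (not the mean). Total weight W = 333; half-weight = 166.5.
Sort by position and accumulate weight:
  mile 0 (N1, w=3) → cum 3
  mile 9 (N2, w=50) → cum 53
  mile 12 (N5, w=50) → cum 103
  mile 13 (N7, w=45) → cum 148
  mile 14 (N6, w=80) → cum 228  ≥ 166.5 → median here
  mile 15 (N3, w=50) → cum 278
  mile 23 (N8, w=30) → cum 308
  mile 29 (N4, w=25) → cum 333
Optimal location: mile 14.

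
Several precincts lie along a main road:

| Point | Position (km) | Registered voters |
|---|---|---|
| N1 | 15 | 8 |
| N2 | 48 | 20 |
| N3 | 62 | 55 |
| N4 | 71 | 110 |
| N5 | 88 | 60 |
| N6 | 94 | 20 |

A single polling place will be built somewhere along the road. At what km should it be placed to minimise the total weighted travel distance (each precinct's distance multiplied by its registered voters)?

For a sum of weighted absolute distances on a line, the optimum is the weighted median (not the mean). Total weight W = 273; half-weight = 136.5.
Sort by position and accumulate weight:
  km 15 (N1, w=8) → cum 8
  km 48 (N2, w=20) → cum 28
  km 62 (N3, w=55) → cum 83
  km 71 (N4, w=110) → cum 193  ≥ 136.5 → median here
  km 88 (N5, w=60) → cum 253
  km 94 (N6, w=20) → cum 273
Optimal location: km 71.

x = 71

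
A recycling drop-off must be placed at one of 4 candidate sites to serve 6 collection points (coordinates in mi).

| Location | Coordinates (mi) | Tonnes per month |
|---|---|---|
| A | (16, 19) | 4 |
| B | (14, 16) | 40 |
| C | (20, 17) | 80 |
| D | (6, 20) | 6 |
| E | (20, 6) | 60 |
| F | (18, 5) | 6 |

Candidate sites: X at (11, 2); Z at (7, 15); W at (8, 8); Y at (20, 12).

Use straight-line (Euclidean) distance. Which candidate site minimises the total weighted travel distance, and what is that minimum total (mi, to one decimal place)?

Y, total 1221.1 mi

Total weighted distance at each candidate:
  X (11, 2): total = 2791.7
  Z (7, 15): total = 2442.9
  W (8, 8): total = 2520.0
  Y (20, 12): total = 1221.1
Minimum is at Y with total 1221.1 mi.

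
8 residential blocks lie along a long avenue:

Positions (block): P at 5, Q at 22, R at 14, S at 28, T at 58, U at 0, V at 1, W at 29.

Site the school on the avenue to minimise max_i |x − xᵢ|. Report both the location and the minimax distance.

The 1-center on a line is the midpoint of the two extreme points: leftmost at 0, rightmost at 58.
Optimal location = (0 + 58)/2 = 29; maximum distance = (58 − 0)/2 = 29.

location 29, max distance 29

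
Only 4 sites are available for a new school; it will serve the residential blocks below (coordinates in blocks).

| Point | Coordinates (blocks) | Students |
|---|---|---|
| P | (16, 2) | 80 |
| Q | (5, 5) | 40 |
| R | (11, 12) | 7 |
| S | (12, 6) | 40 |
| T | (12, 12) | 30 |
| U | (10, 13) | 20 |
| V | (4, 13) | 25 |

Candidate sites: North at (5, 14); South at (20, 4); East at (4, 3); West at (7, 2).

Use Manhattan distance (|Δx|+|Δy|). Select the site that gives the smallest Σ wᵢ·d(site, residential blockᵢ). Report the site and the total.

Total weighted distance at each candidate:
  North (5, 14): total = 3296
  South (20, 4): total = 3124
  East (4, 3): total = 2792
  West (7, 2): total = 2458
Minimum is at West with total 2458 blocks.

West, total 2458 blocks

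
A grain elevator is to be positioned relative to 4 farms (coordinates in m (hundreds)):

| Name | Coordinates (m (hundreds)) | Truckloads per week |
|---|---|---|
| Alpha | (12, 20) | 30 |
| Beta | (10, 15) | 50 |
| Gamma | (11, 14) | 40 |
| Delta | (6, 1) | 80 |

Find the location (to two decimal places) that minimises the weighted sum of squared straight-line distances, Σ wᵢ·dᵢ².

(8.90, 9.95)

The minimiser of Σwᵢ‖p−pᵢ‖² is the weighted centroid p* = (Σwᵢpᵢ)/(Σwᵢ).
Σwᵢ = 200.
Σwᵢxᵢ = 30·12 + 50·10 + 40·11 + 80·6 = 1780.
Σwᵢyᵢ = 30·20 + 50·15 + 40·14 + 80·1 = 1990.
x* = 1780/200 = 8.90, y* = 1990/200 = 9.95.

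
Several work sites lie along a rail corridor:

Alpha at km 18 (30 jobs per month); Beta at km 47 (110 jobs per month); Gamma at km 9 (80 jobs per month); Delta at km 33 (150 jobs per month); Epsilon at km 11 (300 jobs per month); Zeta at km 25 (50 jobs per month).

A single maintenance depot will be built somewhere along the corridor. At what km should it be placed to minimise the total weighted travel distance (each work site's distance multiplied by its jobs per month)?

For a sum of weighted absolute distances on a line, the optimum is the weighted median (not the mean). Total weight W = 720; half-weight = 360.
Sort by position and accumulate weight:
  km 9 (Gamma, w=80) → cum 80
  km 11 (Epsilon, w=300) → cum 380  ≥ 360 → median here
  km 18 (Alpha, w=30) → cum 410
  km 25 (Zeta, w=50) → cum 460
  km 33 (Delta, w=150) → cum 610
  km 47 (Beta, w=110) → cum 720
Optimal location: km 11.

x = 11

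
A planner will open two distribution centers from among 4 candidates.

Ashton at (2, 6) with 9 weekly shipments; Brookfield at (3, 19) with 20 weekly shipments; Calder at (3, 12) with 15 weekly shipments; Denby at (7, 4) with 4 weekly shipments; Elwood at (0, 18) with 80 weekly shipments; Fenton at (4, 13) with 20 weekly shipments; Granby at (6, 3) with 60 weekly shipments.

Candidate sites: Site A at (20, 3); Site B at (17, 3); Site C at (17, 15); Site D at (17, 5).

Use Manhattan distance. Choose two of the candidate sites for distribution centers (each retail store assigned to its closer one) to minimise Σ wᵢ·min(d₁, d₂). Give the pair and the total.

{Site B, Site C}, total 3381

Evaluate every pair (each demand assigned to the nearer of the two):
  {Site B, Site C}: total = 3381
  {Site C, Site D}: total = 3483
  {Site A, Site C}: total = 3600
  {Site B, Site D}: total = 4543
  {Site A, Site D}: total = 4663
  {Site A, Site B}: total = 4831
Best pair: {Site B, Site C} with total 3381.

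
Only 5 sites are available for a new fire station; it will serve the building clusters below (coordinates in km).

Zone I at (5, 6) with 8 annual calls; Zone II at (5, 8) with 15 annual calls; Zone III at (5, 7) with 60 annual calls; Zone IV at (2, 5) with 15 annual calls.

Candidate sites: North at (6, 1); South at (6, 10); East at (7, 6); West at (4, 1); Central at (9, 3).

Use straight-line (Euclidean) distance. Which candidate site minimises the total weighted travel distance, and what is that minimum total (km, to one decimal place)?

Total weighted distance at each candidate:
  North (6, 1): total = 596.7
  South (6, 10): total = 352.3
  East (7, 6): total = 269.1
  West (4, 1): total = 578.9
  Central (9, 3): total = 584.7
Minimum is at East with total 269.1 km.

East, total 269.1 km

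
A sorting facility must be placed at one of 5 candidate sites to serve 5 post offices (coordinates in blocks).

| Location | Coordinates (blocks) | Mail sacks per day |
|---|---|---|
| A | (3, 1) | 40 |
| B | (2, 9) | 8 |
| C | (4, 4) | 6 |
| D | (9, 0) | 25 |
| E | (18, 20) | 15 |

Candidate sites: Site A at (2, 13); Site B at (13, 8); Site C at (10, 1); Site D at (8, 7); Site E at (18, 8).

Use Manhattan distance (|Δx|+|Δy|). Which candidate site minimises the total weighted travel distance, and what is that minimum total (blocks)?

Total weighted distance at each candidate:
  Site A (2, 13): total = 1463
  Site B (13, 8): total = 1409
  Site C (10, 1): total = 917
  Site D (8, 7): total = 1091
  Site E (18, 8): total = 1729
Minimum is at Site C with total 917 blocks.

Site C, total 917 blocks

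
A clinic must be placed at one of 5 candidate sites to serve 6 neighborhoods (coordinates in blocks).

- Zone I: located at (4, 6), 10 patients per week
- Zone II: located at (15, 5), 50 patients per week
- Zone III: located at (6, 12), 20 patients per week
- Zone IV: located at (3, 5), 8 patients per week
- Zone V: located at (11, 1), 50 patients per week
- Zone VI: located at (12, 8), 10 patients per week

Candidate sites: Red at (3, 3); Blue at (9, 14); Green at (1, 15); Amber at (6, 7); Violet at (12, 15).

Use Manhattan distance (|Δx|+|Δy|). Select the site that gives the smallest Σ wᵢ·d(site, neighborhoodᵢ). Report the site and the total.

Total weighted distance at each candidate:
  Red (3, 3): total = 1636
  Blue (9, 14): total = 1940
  Green (1, 15): total = 2956
  Amber (6, 7): total = 1340
  Violet (12, 15): total = 1972
Minimum is at Amber with total 1340 blocks.

Amber, total 1340 blocks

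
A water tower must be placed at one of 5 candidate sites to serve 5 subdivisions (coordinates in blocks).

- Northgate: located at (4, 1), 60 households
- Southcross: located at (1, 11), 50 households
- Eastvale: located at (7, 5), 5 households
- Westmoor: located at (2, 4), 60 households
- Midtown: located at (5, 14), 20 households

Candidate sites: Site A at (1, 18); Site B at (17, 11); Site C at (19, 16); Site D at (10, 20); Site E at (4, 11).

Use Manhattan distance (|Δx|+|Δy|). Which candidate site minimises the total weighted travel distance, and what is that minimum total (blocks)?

Total weighted distance at each candidate:
  Site A (1, 18): total = 2705
  Site B (17, 11): total = 3880
  Site C (19, 16): total = 5125
  Site D (10, 20): total = 4150
  Site E (4, 11): total = 1415
Minimum is at Site E with total 1415 blocks.

Site E, total 1415 blocks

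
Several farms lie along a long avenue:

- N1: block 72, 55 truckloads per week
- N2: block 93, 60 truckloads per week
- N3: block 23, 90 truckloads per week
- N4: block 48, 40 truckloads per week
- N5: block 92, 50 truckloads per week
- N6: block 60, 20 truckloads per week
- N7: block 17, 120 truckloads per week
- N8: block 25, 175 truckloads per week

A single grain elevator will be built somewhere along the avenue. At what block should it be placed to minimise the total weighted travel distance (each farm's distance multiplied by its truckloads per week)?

x = 25

For a sum of weighted absolute distances on a line, the optimum is the weighted median (not the mean). Total weight W = 610; half-weight = 305.
Sort by position and accumulate weight:
  block 17 (N7, w=120) → cum 120
  block 23 (N3, w=90) → cum 210
  block 25 (N8, w=175) → cum 385  ≥ 305 → median here
  block 48 (N4, w=40) → cum 425
  block 60 (N6, w=20) → cum 445
  block 72 (N1, w=55) → cum 500
  block 92 (N5, w=50) → cum 550
  block 93 (N2, w=60) → cum 610
Optimal location: block 25.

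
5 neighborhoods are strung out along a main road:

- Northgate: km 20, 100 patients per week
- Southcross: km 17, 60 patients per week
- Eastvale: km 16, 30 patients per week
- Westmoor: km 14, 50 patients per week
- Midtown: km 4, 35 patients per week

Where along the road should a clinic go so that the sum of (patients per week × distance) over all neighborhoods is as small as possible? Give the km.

x = 17

For a sum of weighted absolute distances on a line, the optimum is the weighted median (not the mean). Total weight W = 275; half-weight = 137.5.
Sort by position and accumulate weight:
  km 4 (Midtown, w=35) → cum 35
  km 14 (Westmoor, w=50) → cum 85
  km 16 (Eastvale, w=30) → cum 115
  km 17 (Southcross, w=60) → cum 175  ≥ 137.5 → median here
  km 20 (Northgate, w=100) → cum 275
Optimal location: km 17.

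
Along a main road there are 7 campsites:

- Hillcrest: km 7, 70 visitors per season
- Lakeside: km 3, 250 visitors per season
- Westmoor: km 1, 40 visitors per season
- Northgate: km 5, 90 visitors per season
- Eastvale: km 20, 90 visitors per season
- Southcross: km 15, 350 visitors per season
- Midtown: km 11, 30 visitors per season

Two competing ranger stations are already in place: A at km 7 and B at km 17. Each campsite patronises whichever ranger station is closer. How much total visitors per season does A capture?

The indifferent point is the midpoint (7+17)/2 = 12; campsites left of it (closer to A at 7) go to A, those right go to B.
  Westmoor at 1 (w=40) → A
  Lakeside at 3 (w=250) → A
  Northgate at 5 (w=90) → A
  Hillcrest at 7 (w=70) → A
  Midtown at 11 (w=30) → A
  Southcross at 15 (w=350) → B
  Eastvale at 20 (w=90) → B
A captures 480; B captures 440.

480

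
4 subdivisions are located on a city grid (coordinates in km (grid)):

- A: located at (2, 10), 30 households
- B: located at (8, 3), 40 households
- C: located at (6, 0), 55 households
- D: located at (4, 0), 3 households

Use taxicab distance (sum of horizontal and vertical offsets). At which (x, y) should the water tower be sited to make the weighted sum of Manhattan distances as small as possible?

Manhattan distance separates: Σwᵢ(|x−xᵢ|+|y−yᵢ|) = Σwᵢ|x−xᵢ| + Σwᵢ|y−yᵢ|, so x and y are optimised independently as 1-D weighted medians.
Total weight W = 128; half = 64.
x-coordinate, sorted with cumulative weight:
  x=2 (A, w=30) cum 30
  x=4 (D, w=3) cum 33
  x=6 (C, w=55) cum 88  ← median
  x=8 (B, w=40) cum 128
⇒ x* = 6
y-coordinate, sorted with cumulative weight:
  y=0 (C, w=55) cum 55
  y=0 (D, w=3) cum 58
  y=3 (B, w=40) cum 98  ← median
  y=10 (A, w=30) cum 128
⇒ y* = 3

(6, 3)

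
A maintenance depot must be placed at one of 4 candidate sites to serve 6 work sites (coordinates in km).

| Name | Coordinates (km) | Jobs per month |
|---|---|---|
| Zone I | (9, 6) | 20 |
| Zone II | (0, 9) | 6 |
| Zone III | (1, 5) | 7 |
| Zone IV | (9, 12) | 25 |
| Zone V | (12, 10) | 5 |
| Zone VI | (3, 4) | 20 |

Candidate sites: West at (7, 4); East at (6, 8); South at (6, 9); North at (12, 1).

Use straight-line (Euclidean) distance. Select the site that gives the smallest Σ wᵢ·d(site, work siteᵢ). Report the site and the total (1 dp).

Total weighted distance at each candidate:
  West (7, 4): total = 476.0
  East (6, 8): total = 406.0
  South (6, 9): total = 418.8
  North (12, 1): total = 804.9
Minimum is at East with total 406.0 km.

East, total 406.0 km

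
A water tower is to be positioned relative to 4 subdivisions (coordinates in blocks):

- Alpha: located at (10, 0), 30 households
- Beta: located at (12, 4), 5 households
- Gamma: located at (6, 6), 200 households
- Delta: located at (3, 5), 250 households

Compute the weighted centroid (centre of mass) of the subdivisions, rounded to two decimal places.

(4.76, 5.09)

The minimiser of Σwᵢ‖p−pᵢ‖² is the weighted centroid p* = (Σwᵢpᵢ)/(Σwᵢ).
Σwᵢ = 485.
Σwᵢxᵢ = 30·10 + 5·12 + 200·6 + 250·3 = 2310.
Σwᵢyᵢ = 30·0 + 5·4 + 200·6 + 250·5 = 2470.
x* = 2310/485 = 4.76, y* = 2470/485 = 5.09.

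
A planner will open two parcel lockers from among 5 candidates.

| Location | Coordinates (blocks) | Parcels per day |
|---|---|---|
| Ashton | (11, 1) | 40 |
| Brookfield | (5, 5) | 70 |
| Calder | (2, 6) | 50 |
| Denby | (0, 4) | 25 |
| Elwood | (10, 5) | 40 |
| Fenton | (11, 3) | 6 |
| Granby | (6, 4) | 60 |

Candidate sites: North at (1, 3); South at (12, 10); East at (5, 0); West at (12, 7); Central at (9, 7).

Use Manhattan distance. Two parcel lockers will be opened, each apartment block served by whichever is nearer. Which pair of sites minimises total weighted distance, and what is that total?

Evaluate every pair (each demand assigned to the nearer of the two):
  {North, West}: total = 1500
  {North, Central}: total = 1506
  {North, East}: total = 1634
  {East, Central}: total = 1711
  {North, South}: total = 1758
  {East, West}: total = 1795
  {West, Central}: total = 1910
  {South, East}: total = 1933
  {South, Central}: total = 1956
  {South, West}: total = 2565
Best pair: {North, West} with total 1500.

{North, West}, total 1500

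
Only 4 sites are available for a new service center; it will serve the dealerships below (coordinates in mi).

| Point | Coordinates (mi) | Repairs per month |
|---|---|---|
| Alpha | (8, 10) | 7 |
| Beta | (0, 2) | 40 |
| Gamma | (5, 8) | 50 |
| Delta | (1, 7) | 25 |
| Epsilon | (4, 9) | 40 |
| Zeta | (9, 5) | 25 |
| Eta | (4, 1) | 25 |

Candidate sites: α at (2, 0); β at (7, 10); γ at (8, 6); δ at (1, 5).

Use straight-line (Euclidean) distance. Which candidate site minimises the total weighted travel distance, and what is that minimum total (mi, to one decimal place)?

Total weighted distance at each candidate:
  α (2, 0): total = 1438.5
  β (7, 10): total = 1239.6
  γ (8, 6): total = 1138.3
  δ (1, 5): total = 1011.7
Minimum is at δ with total 1011.7 mi.

δ, total 1011.7 mi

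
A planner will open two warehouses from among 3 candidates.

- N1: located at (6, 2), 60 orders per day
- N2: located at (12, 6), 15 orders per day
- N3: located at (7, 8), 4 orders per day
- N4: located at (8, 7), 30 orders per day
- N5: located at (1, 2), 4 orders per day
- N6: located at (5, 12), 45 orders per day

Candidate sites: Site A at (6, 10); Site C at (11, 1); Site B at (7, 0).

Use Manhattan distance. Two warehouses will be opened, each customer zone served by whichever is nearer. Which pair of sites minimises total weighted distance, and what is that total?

{Site A, Site B}, total 659

Evaluate every pair (each demand assigned to the nearer of the two):
  {Site A, Site B}: total = 659
  {Site A, Site C}: total = 791
  {Site C, Site B}: total = 1204
Best pair: {Site A, Site B} with total 659.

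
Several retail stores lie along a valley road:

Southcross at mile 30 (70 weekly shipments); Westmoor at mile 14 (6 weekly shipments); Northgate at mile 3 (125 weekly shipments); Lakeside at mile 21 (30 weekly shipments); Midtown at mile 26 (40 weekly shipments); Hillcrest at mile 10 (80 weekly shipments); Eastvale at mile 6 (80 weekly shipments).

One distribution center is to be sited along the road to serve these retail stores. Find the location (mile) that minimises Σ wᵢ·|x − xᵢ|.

x = 10

For a sum of weighted absolute distances on a line, the optimum is the weighted median (not the mean). Total weight W = 431; half-weight = 215.5.
Sort by position and accumulate weight:
  mile 3 (Northgate, w=125) → cum 125
  mile 6 (Eastvale, w=80) → cum 205
  mile 10 (Hillcrest, w=80) → cum 285  ≥ 215.5 → median here
  mile 14 (Westmoor, w=6) → cum 291
  mile 21 (Lakeside, w=30) → cum 321
  mile 26 (Midtown, w=40) → cum 361
  mile 30 (Southcross, w=70) → cum 431
Optimal location: mile 10.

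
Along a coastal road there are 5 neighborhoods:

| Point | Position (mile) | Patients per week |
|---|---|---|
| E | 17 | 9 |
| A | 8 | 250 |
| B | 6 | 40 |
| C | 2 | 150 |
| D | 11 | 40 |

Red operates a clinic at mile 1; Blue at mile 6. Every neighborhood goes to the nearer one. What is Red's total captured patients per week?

150

The indifferent point is the midpoint (1+6)/2 = 3.5; neighborhoods left of it (closer to Red at 1) go to Red, those right go to Blue.
  C at 2 (w=150) → Red
  B at 6 (w=40) → Blue
  A at 8 (w=250) → Blue
  D at 11 (w=40) → Blue
  E at 17 (w=9) → Blue
Red captures 150; Blue captures 339.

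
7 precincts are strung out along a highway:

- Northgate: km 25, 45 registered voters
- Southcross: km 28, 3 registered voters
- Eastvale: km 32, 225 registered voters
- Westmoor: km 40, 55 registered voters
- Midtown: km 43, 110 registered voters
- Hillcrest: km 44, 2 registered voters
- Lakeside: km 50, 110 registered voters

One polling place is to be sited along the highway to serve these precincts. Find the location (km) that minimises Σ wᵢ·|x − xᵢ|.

For a sum of weighted absolute distances on a line, the optimum is the weighted median (not the mean). Total weight W = 550; half-weight = 275.
Sort by position and accumulate weight:
  km 25 (Northgate, w=45) → cum 45
  km 28 (Southcross, w=3) → cum 48
  km 32 (Eastvale, w=225) → cum 273
  km 40 (Westmoor, w=55) → cum 328  ≥ 275 → median here
  km 43 (Midtown, w=110) → cum 438
  km 44 (Hillcrest, w=2) → cum 440
  km 50 (Lakeside, w=110) → cum 550
Optimal location: km 40.

x = 40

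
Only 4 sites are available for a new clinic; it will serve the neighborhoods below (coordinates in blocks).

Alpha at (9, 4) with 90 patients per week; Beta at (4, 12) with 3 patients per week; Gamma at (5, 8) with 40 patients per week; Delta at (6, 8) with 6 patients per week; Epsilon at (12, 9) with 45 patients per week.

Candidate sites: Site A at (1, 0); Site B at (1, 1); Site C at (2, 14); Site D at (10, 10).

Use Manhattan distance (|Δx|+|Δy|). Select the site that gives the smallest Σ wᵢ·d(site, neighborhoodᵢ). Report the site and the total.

Total weighted distance at each candidate:
  Site A (1, 0): total = 2583
  Site B (1, 1): total = 2399
  Site C (2, 14): total = 2637
  Site D (10, 10): total = 1105
Minimum is at Site D with total 1105 blocks.

Site D, total 1105 blocks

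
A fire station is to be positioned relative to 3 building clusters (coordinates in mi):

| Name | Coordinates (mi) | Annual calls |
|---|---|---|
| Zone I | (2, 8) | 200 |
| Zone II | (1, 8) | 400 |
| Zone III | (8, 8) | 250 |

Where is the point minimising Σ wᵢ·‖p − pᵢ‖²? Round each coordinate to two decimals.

(3.29, 8.00)

The minimiser of Σwᵢ‖p−pᵢ‖² is the weighted centroid p* = (Σwᵢpᵢ)/(Σwᵢ).
Σwᵢ = 850.
Σwᵢxᵢ = 200·2 + 400·1 + 250·8 = 2800.
Σwᵢyᵢ = 200·8 + 400·8 + 250·8 = 6800.
x* = 2800/850 = 3.29, y* = 6800/850 = 8.00.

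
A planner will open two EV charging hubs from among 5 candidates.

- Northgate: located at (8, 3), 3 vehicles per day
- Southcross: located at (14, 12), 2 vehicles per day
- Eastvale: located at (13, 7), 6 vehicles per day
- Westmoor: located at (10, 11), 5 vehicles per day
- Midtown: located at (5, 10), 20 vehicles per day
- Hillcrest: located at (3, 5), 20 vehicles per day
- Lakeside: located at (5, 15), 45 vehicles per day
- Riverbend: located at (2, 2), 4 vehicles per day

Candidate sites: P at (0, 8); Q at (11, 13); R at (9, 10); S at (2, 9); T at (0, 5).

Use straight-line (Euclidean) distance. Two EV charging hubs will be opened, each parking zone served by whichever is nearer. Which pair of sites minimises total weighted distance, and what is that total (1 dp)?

Evaluate every pair (each demand assigned to the nearer of the two):
  {R, T}: total = 511.6
  {R, S}: total = 530.9
  {Q, S}: total = 539.2
  {P, R}: total = 547.3
  {Q, T}: total = 573.4
  {P, Q}: total = 586.2
  {S, T}: total = 597.3
  {Q, R}: total = 627.9
  {P, S}: total = 631.4
  {P, T}: total = 753.5
Best pair: {R, T} with total 511.6.

{R, T}, total 511.6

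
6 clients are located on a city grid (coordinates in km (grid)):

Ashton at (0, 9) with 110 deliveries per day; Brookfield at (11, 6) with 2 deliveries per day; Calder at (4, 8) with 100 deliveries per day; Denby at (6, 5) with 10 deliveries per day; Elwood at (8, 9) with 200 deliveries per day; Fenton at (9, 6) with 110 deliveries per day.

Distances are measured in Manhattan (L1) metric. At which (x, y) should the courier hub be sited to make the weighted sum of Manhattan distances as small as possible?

(8, 9)

Manhattan distance separates: Σwᵢ(|x−xᵢ|+|y−yᵢ|) = Σwᵢ|x−xᵢ| + Σwᵢ|y−yᵢ|, so x and y are optimised independently as 1-D weighted medians.
Total weight W = 532; half = 266.
x-coordinate, sorted with cumulative weight:
  x=0 (Ashton, w=110) cum 110
  x=4 (Calder, w=100) cum 210
  x=6 (Denby, w=10) cum 220
  x=8 (Elwood, w=200) cum 420  ← median
  x=9 (Fenton, w=110) cum 530
  x=11 (Brookfield, w=2) cum 532
⇒ x* = 8
y-coordinate, sorted with cumulative weight:
  y=5 (Denby, w=10) cum 10
  y=6 (Brookfield, w=2) cum 12
  y=6 (Fenton, w=110) cum 122
  y=8 (Calder, w=100) cum 222
  y=9 (Ashton, w=110) cum 332  ← median
  y=9 (Elwood, w=200) cum 532
⇒ y* = 9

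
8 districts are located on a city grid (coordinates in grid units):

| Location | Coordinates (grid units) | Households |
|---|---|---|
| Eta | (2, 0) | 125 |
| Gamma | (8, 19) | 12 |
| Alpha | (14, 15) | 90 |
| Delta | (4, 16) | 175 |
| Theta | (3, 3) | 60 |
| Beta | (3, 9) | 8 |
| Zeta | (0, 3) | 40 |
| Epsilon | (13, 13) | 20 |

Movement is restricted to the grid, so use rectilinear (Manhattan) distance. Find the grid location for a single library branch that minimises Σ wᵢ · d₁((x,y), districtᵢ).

Manhattan distance separates: Σwᵢ(|x−xᵢ|+|y−yᵢ|) = Σwᵢ|x−xᵢ| + Σwᵢ|y−yᵢ|, so x and y are optimised independently as 1-D weighted medians.
Total weight W = 530; half = 265.
x-coordinate, sorted with cumulative weight:
  x=0 (Zeta, w=40) cum 40
  x=2 (Eta, w=125) cum 165
  x=3 (Theta, w=60) cum 225
  x=3 (Beta, w=8) cum 233
  x=4 (Delta, w=175) cum 408  ← median
  x=8 (Gamma, w=12) cum 420
  x=13 (Epsilon, w=20) cum 440
  x=14 (Alpha, w=90) cum 530
⇒ x* = 4
y-coordinate, sorted with cumulative weight:
  y=0 (Eta, w=125) cum 125
  y=3 (Theta, w=60) cum 185
  y=3 (Zeta, w=40) cum 225
  y=9 (Beta, w=8) cum 233
  y=13 (Epsilon, w=20) cum 253
  y=15 (Alpha, w=90) cum 343  ← median
  y=16 (Delta, w=175) cum 518
  y=19 (Gamma, w=12) cum 530
⇒ y* = 15

(4, 15)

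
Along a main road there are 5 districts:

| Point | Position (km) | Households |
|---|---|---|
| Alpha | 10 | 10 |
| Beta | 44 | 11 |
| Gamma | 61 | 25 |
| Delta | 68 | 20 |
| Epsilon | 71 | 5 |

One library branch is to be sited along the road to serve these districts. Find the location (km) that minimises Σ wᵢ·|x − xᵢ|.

For a sum of weighted absolute distances on a line, the optimum is the weighted median (not the mean). Total weight W = 71; half-weight = 35.5.
Sort by position and accumulate weight:
  km 10 (Alpha, w=10) → cum 10
  km 44 (Beta, w=11) → cum 21
  km 61 (Gamma, w=25) → cum 46  ≥ 35.5 → median here
  km 68 (Delta, w=20) → cum 66
  km 71 (Epsilon, w=5) → cum 71
Optimal location: km 61.

x = 61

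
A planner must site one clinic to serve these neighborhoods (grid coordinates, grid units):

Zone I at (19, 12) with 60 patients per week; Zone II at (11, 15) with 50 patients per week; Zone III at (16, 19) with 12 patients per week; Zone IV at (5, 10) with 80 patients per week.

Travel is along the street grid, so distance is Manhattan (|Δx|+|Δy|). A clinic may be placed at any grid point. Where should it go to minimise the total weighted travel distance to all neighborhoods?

(11, 12)

Manhattan distance separates: Σwᵢ(|x−xᵢ|+|y−yᵢ|) = Σwᵢ|x−xᵢ| + Σwᵢ|y−yᵢ|, so x and y are optimised independently as 1-D weighted medians.
Total weight W = 202; half = 101.
x-coordinate, sorted with cumulative weight:
  x=5 (Zone IV, w=80) cum 80
  x=11 (Zone II, w=50) cum 130  ← median
  x=16 (Zone III, w=12) cum 142
  x=19 (Zone I, w=60) cum 202
⇒ x* = 11
y-coordinate, sorted with cumulative weight:
  y=10 (Zone IV, w=80) cum 80
  y=12 (Zone I, w=60) cum 140  ← median
  y=15 (Zone II, w=50) cum 190
  y=19 (Zone III, w=12) cum 202
⇒ y* = 12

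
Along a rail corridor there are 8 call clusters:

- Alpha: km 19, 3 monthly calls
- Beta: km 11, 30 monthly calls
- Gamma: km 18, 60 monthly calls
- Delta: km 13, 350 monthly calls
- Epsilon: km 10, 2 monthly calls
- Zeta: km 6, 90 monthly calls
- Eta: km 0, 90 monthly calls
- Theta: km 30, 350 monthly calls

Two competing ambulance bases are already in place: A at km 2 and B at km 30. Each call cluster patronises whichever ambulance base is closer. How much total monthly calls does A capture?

The indifferent point is the midpoint (2+30)/2 = 16; call clusters left of it (closer to A at 2) go to A, those right go to B.
  Eta at 0 (w=90) → A
  Zeta at 6 (w=90) → A
  Epsilon at 10 (w=2) → A
  Beta at 11 (w=30) → A
  Delta at 13 (w=350) → A
  Gamma at 18 (w=60) → B
  Alpha at 19 (w=3) → B
  Theta at 30 (w=350) → B
A captures 562; B captures 413.

562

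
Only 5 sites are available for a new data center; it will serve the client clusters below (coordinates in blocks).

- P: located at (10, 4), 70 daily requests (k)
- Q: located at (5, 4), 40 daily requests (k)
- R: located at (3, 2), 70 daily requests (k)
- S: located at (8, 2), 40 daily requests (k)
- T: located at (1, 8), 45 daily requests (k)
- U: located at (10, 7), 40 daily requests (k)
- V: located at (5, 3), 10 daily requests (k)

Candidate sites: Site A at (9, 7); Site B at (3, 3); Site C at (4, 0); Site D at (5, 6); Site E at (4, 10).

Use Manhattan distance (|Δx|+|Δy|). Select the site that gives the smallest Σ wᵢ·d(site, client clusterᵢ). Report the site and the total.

Site B, total 1765 blocks

Total weighted distance at each candidate:
  Site A (9, 7): total = 2095
  Site B (3, 3): total = 1765
  Site C (4, 0): total = 2405
  Site D (5, 6): total = 1810
  Site E (4, 10): total = 2895
Minimum is at Site B with total 1765 blocks.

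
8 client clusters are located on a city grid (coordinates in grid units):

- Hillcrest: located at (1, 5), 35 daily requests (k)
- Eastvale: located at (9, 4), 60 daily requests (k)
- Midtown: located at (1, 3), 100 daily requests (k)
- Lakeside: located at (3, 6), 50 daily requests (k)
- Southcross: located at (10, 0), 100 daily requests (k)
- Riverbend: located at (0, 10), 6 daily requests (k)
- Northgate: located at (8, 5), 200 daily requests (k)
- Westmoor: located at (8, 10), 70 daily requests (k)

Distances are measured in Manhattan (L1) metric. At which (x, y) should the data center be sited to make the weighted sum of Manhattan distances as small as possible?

(8, 5)

Manhattan distance separates: Σwᵢ(|x−xᵢ|+|y−yᵢ|) = Σwᵢ|x−xᵢ| + Σwᵢ|y−yᵢ|, so x and y are optimised independently as 1-D weighted medians.
Total weight W = 621; half = 310.5.
x-coordinate, sorted with cumulative weight:
  x=0 (Riverbend, w=6) cum 6
  x=1 (Hillcrest, w=35) cum 41
  x=1 (Midtown, w=100) cum 141
  x=3 (Lakeside, w=50) cum 191
  x=8 (Northgate, w=200) cum 391  ← median
  x=8 (Westmoor, w=70) cum 461
  x=9 (Eastvale, w=60) cum 521
  x=10 (Southcross, w=100) cum 621
⇒ x* = 8
y-coordinate, sorted with cumulative weight:
  y=0 (Southcross, w=100) cum 100
  y=3 (Midtown, w=100) cum 200
  y=4 (Eastvale, w=60) cum 260
  y=5 (Hillcrest, w=35) cum 295
  y=5 (Northgate, w=200) cum 495  ← median
  y=6 (Lakeside, w=50) cum 545
  y=10 (Riverbend, w=6) cum 551
  y=10 (Westmoor, w=70) cum 621
⇒ y* = 5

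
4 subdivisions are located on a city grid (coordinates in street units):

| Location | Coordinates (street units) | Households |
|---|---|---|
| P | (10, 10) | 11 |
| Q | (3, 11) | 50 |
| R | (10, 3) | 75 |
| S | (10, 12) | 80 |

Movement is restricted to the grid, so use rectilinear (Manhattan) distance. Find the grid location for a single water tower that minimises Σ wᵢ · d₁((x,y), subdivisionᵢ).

Manhattan distance separates: Σwᵢ(|x−xᵢ|+|y−yᵢ|) = Σwᵢ|x−xᵢ| + Σwᵢ|y−yᵢ|, so x and y are optimised independently as 1-D weighted medians.
Total weight W = 216; half = 108.
x-coordinate, sorted with cumulative weight:
  x=3 (Q, w=50) cum 50
  x=10 (P, w=11) cum 61
  x=10 (R, w=75) cum 136  ← median
  x=10 (S, w=80) cum 216
⇒ x* = 10
y-coordinate, sorted with cumulative weight:
  y=3 (R, w=75) cum 75
  y=10 (P, w=11) cum 86
  y=11 (Q, w=50) cum 136  ← median
  y=12 (S, w=80) cum 216
⇒ y* = 11

(10, 11)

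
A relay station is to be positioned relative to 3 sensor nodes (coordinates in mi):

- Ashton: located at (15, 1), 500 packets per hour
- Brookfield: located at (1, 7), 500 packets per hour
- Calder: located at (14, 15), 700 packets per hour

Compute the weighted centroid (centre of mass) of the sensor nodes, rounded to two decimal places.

(10.47, 8.53)

The minimiser of Σwᵢ‖p−pᵢ‖² is the weighted centroid p* = (Σwᵢpᵢ)/(Σwᵢ).
Σwᵢ = 1700.
Σwᵢxᵢ = 500·15 + 500·1 + 700·14 = 17800.
Σwᵢyᵢ = 500·1 + 500·7 + 700·15 = 14500.
x* = 17800/1700 = 10.47, y* = 14500/1700 = 8.53.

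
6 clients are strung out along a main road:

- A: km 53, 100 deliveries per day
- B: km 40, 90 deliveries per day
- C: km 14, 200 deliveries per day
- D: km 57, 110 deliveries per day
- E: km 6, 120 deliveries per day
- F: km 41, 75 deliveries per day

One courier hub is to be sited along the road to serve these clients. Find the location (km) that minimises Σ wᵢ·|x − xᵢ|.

For a sum of weighted absolute distances on a line, the optimum is the weighted median (not the mean). Total weight W = 695; half-weight = 347.5.
Sort by position and accumulate weight:
  km 6 (E, w=120) → cum 120
  km 14 (C, w=200) → cum 320
  km 40 (B, w=90) → cum 410  ≥ 347.5 → median here
  km 41 (F, w=75) → cum 485
  km 53 (A, w=100) → cum 585
  km 57 (D, w=110) → cum 695
Optimal location: km 40.

x = 40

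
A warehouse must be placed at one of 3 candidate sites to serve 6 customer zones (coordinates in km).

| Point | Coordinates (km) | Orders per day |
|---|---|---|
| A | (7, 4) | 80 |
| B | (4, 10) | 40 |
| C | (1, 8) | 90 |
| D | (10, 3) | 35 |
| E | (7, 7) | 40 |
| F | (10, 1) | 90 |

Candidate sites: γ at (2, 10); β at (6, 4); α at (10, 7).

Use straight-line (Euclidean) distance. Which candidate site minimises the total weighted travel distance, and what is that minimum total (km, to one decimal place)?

Total weighted distance at each candidate:
  γ (2, 10): total = 2595.1
  β (6, 4): total = 1630.1
  α (10, 7): total = 2222.7
Minimum is at β with total 1630.1 km.

β, total 1630.1 km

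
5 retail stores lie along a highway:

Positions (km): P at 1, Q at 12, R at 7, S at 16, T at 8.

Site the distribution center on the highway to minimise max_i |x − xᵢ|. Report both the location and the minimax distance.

The 1-center on a line is the midpoint of the two extreme points: leftmost at 1, rightmost at 16.
Optimal location = (1 + 16)/2 = 8.5; maximum distance = (16 − 1)/2 = 7.5.

location 8.5, max distance 7.5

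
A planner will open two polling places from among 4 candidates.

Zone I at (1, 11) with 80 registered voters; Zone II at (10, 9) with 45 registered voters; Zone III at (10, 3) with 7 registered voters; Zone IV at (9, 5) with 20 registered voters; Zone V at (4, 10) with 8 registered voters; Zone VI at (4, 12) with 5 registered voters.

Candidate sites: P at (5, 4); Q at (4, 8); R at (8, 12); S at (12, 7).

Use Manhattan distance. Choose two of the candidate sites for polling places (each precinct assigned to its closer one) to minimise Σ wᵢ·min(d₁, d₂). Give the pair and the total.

Evaluate every pair (each demand assigned to the nearer of the two):
  {Q, S}: total = 838
  {P, Q}: total = 973
  {Q, R}: total = 978
  {R, S}: total = 1030
  {P, R}: total = 1075
  {P, S}: total = 1303
Best pair: {Q, S} with total 838.

{Q, S}, total 838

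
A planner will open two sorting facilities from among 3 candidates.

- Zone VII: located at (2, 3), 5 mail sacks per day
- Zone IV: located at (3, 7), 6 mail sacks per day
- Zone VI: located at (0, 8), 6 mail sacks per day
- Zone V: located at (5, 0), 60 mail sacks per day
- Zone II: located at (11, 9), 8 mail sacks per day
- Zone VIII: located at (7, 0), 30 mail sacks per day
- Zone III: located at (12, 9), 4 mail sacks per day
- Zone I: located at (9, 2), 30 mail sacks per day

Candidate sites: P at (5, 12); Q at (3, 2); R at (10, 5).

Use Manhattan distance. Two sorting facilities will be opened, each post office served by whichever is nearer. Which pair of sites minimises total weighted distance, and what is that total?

Evaluate every pair (each demand assigned to the nearer of the two):
  {Q, R}: total = 698
  {P, Q}: total = 806
  {P, R}: total = 1170
Best pair: {Q, R} with total 698.

{Q, R}, total 698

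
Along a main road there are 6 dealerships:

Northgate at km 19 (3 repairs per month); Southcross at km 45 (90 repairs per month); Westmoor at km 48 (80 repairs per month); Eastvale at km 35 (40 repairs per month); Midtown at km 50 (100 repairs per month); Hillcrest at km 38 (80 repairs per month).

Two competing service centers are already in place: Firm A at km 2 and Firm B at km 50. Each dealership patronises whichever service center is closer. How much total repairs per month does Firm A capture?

3

The indifferent point is the midpoint (2+50)/2 = 26; dealerships left of it (closer to Firm A at 2) go to Firm A, those right go to Firm B.
  Northgate at 19 (w=3) → Firm A
  Eastvale at 35 (w=40) → Firm B
  Hillcrest at 38 (w=80) → Firm B
  Southcross at 45 (w=90) → Firm B
  Westmoor at 48 (w=80) → Firm B
  Midtown at 50 (w=100) → Firm B
Firm A captures 3; Firm B captures 390.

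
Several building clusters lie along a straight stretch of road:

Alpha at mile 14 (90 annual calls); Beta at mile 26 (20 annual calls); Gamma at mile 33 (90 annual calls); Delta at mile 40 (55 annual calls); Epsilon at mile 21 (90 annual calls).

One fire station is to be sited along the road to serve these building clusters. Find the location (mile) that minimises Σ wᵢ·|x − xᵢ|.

For a sum of weighted absolute distances on a line, the optimum is the weighted median (not the mean). Total weight W = 345; half-weight = 172.5.
Sort by position and accumulate weight:
  mile 14 (Alpha, w=90) → cum 90
  mile 21 (Epsilon, w=90) → cum 180  ≥ 172.5 → median here
  mile 26 (Beta, w=20) → cum 200
  mile 33 (Gamma, w=90) → cum 290
  mile 40 (Delta, w=55) → cum 345
Optimal location: mile 21.

x = 21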